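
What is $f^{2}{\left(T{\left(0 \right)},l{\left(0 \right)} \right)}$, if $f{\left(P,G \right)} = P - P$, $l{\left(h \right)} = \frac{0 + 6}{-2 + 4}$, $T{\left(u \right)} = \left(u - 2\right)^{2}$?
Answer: $0$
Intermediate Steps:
$T{\left(u \right)} = \left(-2 + u\right)^{2}$
$l{\left(h \right)} = 3$ ($l{\left(h \right)} = \frac{6}{2} = 6 \cdot \frac{1}{2} = 3$)
$f{\left(P,G \right)} = 0$
$f^{2}{\left(T{\left(0 \right)},l{\left(0 \right)} \right)} = 0^{2} = 0$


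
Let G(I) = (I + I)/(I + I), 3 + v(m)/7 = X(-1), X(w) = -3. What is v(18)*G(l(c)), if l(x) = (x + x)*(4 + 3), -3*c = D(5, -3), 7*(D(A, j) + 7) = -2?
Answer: -42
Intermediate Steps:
D(A, j) = -51/7 (D(A, j) = -7 + (1/7)*(-2) = -7 - 2/7 = -51/7)
c = 17/7 (c = -1/3*(-51/7) = 17/7 ≈ 2.4286)
l(x) = 14*x (l(x) = (2*x)*7 = 14*x)
v(m) = -42 (v(m) = -21 + 7*(-3) = -21 - 21 = -42)
G(I) = 1 (G(I) = (2*I)/((2*I)) = (2*I)*(1/(2*I)) = 1)
v(18)*G(l(c)) = -42*1 = -42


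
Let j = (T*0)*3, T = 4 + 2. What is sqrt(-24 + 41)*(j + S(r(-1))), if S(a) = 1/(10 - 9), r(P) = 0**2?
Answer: sqrt(17) ≈ 4.1231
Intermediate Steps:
r(P) = 0
T = 6
S(a) = 1 (S(a) = 1/1 = 1)
j = 0 (j = (6*0)*3 = 0*3 = 0)
sqrt(-24 + 41)*(j + S(r(-1))) = sqrt(-24 + 41)*(0 + 1) = sqrt(17)*1 = sqrt(17)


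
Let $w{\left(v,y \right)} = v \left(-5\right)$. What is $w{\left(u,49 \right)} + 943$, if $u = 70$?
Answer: $593$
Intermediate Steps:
$w{\left(v,y \right)} = - 5 v$
$w{\left(u,49 \right)} + 943 = \left(-5\right) 70 + 943 = -350 + 943 = 593$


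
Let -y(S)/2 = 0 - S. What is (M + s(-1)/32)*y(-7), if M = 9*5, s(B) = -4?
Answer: -2513/4 ≈ -628.25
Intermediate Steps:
y(S) = 2*S (y(S) = -2*(0 - S) = -(-2)*S = 2*S)
M = 45
(M + s(-1)/32)*y(-7) = (45 - 4/32)*(2*(-7)) = (45 - 4*1/32)*(-14) = (45 - 1/8)*(-14) = (359/8)*(-14) = -2513/4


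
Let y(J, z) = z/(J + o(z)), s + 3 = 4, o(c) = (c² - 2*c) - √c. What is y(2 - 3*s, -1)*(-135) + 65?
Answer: 119 + 27*I ≈ 119.0 + 27.0*I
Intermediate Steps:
o(c) = c² - √c - 2*c
s = 1 (s = -3 + 4 = 1)
y(J, z) = z/(J + z² - √z - 2*z) (y(J, z) = z/(J + (z² - √z - 2*z)) = z/(J + z² - √z - 2*z))
y(2 - 3*s, -1)*(-135) + 65 = -1/((2 - 3*1) + (-1)² - √(-1) - 2*(-1))*(-135) + 65 = -1/((2 - 3) + 1 - I + 2)*(-135) + 65 = -1/(-1 + 1 - I + 2)*(-135) + 65 = -1/(2 - I)*(-135) + 65 = -(2 + I)/5*(-135) + 65 = 27*(2 + I) + 65 = 65 + 27*(2 + I)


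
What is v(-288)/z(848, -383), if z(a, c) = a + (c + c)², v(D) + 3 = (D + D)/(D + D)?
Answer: -1/293802 ≈ -3.4037e-6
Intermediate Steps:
v(D) = -2 (v(D) = -3 + (D + D)/(D + D) = -3 + (2*D)/((2*D)) = -3 + (2*D)*(1/(2*D)) = -3 + 1 = -2)
z(a, c) = a + 4*c² (z(a, c) = a + (2*c)² = a + 4*c²)
v(-288)/z(848, -383) = -2/(848 + 4*(-383)²) = -2/(848 + 4*146689) = -2/(848 + 586756) = -2/587604 = -2*1/587604 = -1/293802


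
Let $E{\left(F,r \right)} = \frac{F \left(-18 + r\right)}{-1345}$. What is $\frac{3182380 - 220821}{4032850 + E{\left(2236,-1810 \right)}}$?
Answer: $\frac{3983296855}{5428270658} \approx 0.73381$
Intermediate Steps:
$E{\left(F,r \right)} = - \frac{F \left(-18 + r\right)}{1345}$ ($E{\left(F,r \right)} = F \left(-18 + r\right) \left(- \frac{1}{1345}\right) = - \frac{F \left(-18 + r\right)}{1345}$)
$\frac{3182380 - 220821}{4032850 + E{\left(2236,-1810 \right)}} = \frac{3182380 - 220821}{4032850 + \frac{1}{1345} \cdot 2236 \left(18 - -1810\right)} = \frac{2961559}{4032850 + \frac{1}{1345} \cdot 2236 \left(18 + 1810\right)} = \frac{2961559}{4032850 + \frac{1}{1345} \cdot 2236 \cdot 1828} = \frac{2961559}{4032850 + \frac{4087408}{1345}} = \frac{2961559}{\frac{5428270658}{1345}} = 2961559 \cdot \frac{1345}{5428270658} = \frac{3983296855}{5428270658}$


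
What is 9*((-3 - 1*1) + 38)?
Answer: 306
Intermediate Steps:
9*((-3 - 1*1) + 38) = 9*((-3 - 1) + 38) = 9*(-4 + 38) = 9*34 = 306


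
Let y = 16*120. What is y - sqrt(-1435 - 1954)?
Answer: 1920 - I*sqrt(3389) ≈ 1920.0 - 58.215*I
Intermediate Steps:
y = 1920
y - sqrt(-1435 - 1954) = 1920 - sqrt(-1435 - 1954) = 1920 - sqrt(-3389) = 1920 - I*sqrt(3389)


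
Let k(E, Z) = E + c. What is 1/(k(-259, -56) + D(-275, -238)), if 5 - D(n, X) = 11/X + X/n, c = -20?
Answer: -65450/17986919 ≈ -0.0036388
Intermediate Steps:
k(E, Z) = -20 + E (k(E, Z) = E - 20 = -20 + E)
D(n, X) = 5 - 11/X - X/n (D(n, X) = 5 - (11/X + X/n) = 5 + (-11/X - X/n) = 5 - 11/X - X/n)
1/(k(-259, -56) + D(-275, -238)) = 1/((-20 - 259) + (5 - 11/(-238) - 1*(-238)/(-275))) = 1/(-279 + (5 - 11*(-1/238) - 1*(-238)*(-1/275))) = 1/(-279 + (5 + 11/238 - 238/275)) = 1/(-279 + 273631/65450) = 1/(-17986919/65450) = -65450/17986919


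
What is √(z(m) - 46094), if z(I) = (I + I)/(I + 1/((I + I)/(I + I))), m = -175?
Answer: I*√348870261/87 ≈ 214.69*I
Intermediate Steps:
z(I) = 2*I/(1 + I) (z(I) = (2*I)/(I + 1/((2*I)/((2*I)))) = (2*I)/(I + 1/((2*I)*(1/(2*I)))) = (2*I)/(I + 1/1) = (2*I)/(I + 1) = (2*I)/(1 + I) = 2*I/(1 + I))
√(z(m) - 46094) = √(2*(-175)/(1 - 175) - 46094) = √(2*(-175)/(-174) - 46094) = √(2*(-175)*(-1/174) - 46094) = √(175/87 - 46094) = √(-4010003/87) = I*√348870261/87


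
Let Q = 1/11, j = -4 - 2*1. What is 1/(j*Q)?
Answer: -11/6 ≈ -1.8333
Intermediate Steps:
j = -6 (j = -4 - 2 = -6)
Q = 1/11 ≈ 0.090909
1/(j*Q) = 1/(-6*1/11) = 1/(-6/11) = -11/6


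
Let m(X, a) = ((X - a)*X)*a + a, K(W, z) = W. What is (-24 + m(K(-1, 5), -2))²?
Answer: 576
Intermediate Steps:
m(X, a) = a + X*a*(X - a) (m(X, a) = (X*(X - a))*a + a = X*a*(X - a) + a = a + X*a*(X - a))
(-24 + m(K(-1, 5), -2))² = (-24 - 2*(1 + (-1)² - 1*(-1)*(-2)))² = (-24 - 2*(1 + 1 - 2))² = (-24 - 2*0)² = (-24 + 0)² = (-24)² = 576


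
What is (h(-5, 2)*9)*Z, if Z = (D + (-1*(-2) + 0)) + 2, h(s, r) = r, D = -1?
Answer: 54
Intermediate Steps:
Z = 3 (Z = (-1 + (-1*(-2) + 0)) + 2 = (-1 + (2 + 0)) + 2 = (-1 + 2) + 2 = 1 + 2 = 3)
(h(-5, 2)*9)*Z = (2*9)*3 = 18*3 = 54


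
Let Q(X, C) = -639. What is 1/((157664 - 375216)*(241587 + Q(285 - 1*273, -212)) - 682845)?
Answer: -1/52419402141 ≈ -1.9077e-11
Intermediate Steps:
1/((157664 - 375216)*(241587 + Q(285 - 1*273, -212)) - 682845) = 1/((157664 - 375216)*(241587 - 639) - 682845) = 1/(-217552*240948 - 682845) = 1/(-52418719296 - 682845) = 1/(-52419402141) = -1/52419402141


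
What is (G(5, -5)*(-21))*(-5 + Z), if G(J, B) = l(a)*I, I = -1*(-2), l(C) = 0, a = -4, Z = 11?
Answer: 0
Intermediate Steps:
I = 2
G(J, B) = 0 (G(J, B) = 0*2 = 0)
(G(5, -5)*(-21))*(-5 + Z) = (0*(-21))*(-5 + 11) = 0*6 = 0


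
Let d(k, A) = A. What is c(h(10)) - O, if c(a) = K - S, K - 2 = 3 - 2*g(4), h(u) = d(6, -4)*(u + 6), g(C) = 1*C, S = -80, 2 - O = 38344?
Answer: 38419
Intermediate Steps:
O = -38342 (O = 2 - 1*38344 = 2 - 38344 = -38342)
g(C) = C
h(u) = -24 - 4*u (h(u) = -4*(u + 6) = -4*(6 + u) = -24 - 4*u)
K = -3 (K = 2 + (3 - 2*4) = 2 + (3 - 8) = 2 - 5 = -3)
c(a) = 77 (c(a) = -3 - 1*(-80) = -3 + 80 = 77)
c(h(10)) - O = 77 - 1*(-38342) = 77 + 38342 = 38419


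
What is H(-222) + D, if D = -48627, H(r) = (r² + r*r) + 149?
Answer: 50090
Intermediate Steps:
H(r) = 149 + 2*r² (H(r) = (r² + r²) + 149 = 2*r² + 149 = 149 + 2*r²)
H(-222) + D = (149 + 2*(-222)²) - 48627 = (149 + 2*49284) - 48627 = (149 + 98568) - 48627 = 98717 - 48627 = 50090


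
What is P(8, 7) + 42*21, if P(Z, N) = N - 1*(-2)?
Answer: 891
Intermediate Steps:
P(Z, N) = 2 + N (P(Z, N) = N + 2 = 2 + N)
P(8, 7) + 42*21 = (2 + 7) + 42*21 = 9 + 882 = 891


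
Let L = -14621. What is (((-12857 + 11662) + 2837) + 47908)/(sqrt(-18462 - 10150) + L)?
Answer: -724470550/213802253 - 99100*I*sqrt(7153)/213802253 ≈ -3.3885 - 0.039202*I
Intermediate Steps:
(((-12857 + 11662) + 2837) + 47908)/(sqrt(-18462 - 10150) + L) = (((-12857 + 11662) + 2837) + 47908)/(sqrt(-18462 - 10150) - 14621) = ((-1195 + 2837) + 47908)/(sqrt(-28612) - 14621) = (1642 + 47908)/(2*I*sqrt(7153) - 14621) = 49550/(-14621 + 2*I*sqrt(7153))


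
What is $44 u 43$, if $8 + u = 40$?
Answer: $60544$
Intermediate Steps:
$u = 32$ ($u = -8 + 40 = 32$)
$44 u 43 = 44 \cdot 32 \cdot 43 = 1408 \cdot 43 = 60544$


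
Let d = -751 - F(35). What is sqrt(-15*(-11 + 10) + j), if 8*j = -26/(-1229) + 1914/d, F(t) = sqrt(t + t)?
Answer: sqrt(66626978150 + 90642437*sqrt(70))/(2458*sqrt(751 + sqrt(70))) ≈ 3.8324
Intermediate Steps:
F(t) = sqrt(2)*sqrt(t) (F(t) = sqrt(2*t) = sqrt(2)*sqrt(t))
d = -751 - sqrt(70) (d = -751 - sqrt(2)*sqrt(35) = -751 - sqrt(70) ≈ -759.37)
j = 13/4916 + 957/(4*(-751 - sqrt(70))) (j = (-26/(-1229) + 1914/(-751 - sqrt(70)))/8 = (-26*(-1/1229) + 1914/(-751 - sqrt(70)))/8 = (26/1229 + 1914/(-751 - sqrt(70)))/8 = 13/4916 + 957/(4*(-751 - sqrt(70))) ≈ -0.31242)
sqrt(-15*(-11 + 10) + j) = sqrt(-15*(-11 + 10) + (-72996650/231023733 + 319*sqrt(70)/751908)) = sqrt(-15*(-1) + (-72996650/231023733 + 319*sqrt(70)/751908)) = sqrt(15 + (-72996650/231023733 + 319*sqrt(70)/751908)) = sqrt(3392359345/231023733 + 319*sqrt(70)/751908)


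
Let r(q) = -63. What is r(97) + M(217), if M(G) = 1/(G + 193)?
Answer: -25829/410 ≈ -62.998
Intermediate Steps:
M(G) = 1/(193 + G)
r(97) + M(217) = -63 + 1/(193 + 217) = -63 + 1/410 = -25829/410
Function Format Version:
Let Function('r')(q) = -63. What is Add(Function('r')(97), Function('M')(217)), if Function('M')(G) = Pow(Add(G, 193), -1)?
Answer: Rational(-25829, 410) ≈ -62.998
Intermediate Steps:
Function('M')(G) = Pow(Add(193, G), -1)
Add(Function('r')(97), Function('M')(217)) = Add(-63, Pow(Add(193, 217), -1)) = Add(-63, Pow(410, -1)) = Add(-63, Rational(1, 410)) = Rational(-25829, 410)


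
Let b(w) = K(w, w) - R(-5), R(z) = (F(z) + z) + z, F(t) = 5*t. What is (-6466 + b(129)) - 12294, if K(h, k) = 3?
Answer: -18722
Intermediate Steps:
R(z) = 7*z (R(z) = (5*z + z) + z = 6*z + z = 7*z)
b(w) = 38 (b(w) = 3 - 7*(-5) = 3 - 1*(-35) = 3 + 35 = 38)
(-6466 + b(129)) - 12294 = (-6466 + 38) - 12294 = -6428 - 12294 = -18722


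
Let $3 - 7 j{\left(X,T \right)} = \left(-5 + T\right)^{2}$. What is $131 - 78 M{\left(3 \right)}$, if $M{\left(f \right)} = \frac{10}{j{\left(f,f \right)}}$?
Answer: $5591$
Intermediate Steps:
$j{\left(X,T \right)} = \frac{3}{7} - \frac{\left(-5 + T\right)^{2}}{7}$
$M{\left(f \right)} = \frac{10}{\frac{3}{7} - \frac{\left(-5 + f\right)^{2}}{7}}$
$131 - 78 M{\left(3 \right)} = 131 - 78 \left(- \frac{70}{-3 + \left(-5 + 3\right)^{2}}\right) = 131 - 78 \left(- \frac{70}{-3 + \left(-2\right)^{2}}\right) = 131 - 78 \left(- \frac{70}{-3 + 4}\right) = 131 - 78 \left(- \frac{70}{1}\right) = 131 - 78 \left(\left(-70\right) 1\right) = 131 - -5460 = 131 + 5460 = 5591$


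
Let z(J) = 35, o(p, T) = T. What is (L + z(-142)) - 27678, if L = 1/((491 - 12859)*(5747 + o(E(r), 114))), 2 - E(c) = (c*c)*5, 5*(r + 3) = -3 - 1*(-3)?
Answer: -2003809225265/72488848 ≈ -27643.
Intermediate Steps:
r = -3 (r = -3 + (-3 - 1*(-3))/5 = -3 + (-3 + 3)/5 = -3 + (⅕)*0 = -3 + 0 = -3)
E(c) = 2 - 5*c² (E(c) = 2 - c*c*5 = 2 - c²*5 = 2 - 5*c²)
L = -1/72488848 (L = 1/((491 - 12859)*(5747 + 114)) = 1/(-12368*5861) = -1/12368*1/5861 = -1/72488848 ≈ -1.3795e-8)
(L + z(-142)) - 27678 = (-1/72488848 + 35) - 27678 = 2537109679/72488848 - 27678 = -2003809225265/72488848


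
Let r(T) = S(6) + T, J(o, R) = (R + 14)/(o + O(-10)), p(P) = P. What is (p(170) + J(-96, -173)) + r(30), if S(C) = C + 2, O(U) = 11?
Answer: 17839/85 ≈ 209.87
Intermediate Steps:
S(C) = 2 + C
J(o, R) = (14 + R)/(11 + o) (J(o, R) = (R + 14)/(o + 11) = (14 + R)/(11 + o))
r(T) = 8 + T (r(T) = (2 + 6) + T = 8 + T)
(p(170) + J(-96, -173)) + r(30) = (170 + (14 - 173)/(11 - 96)) + (8 + 30) = (170 - 159/(-85)) + 38 = (170 - 1/85*(-159)) + 38 = (170 + 159/85) + 38 = 14609/85 + 38 = 17839/85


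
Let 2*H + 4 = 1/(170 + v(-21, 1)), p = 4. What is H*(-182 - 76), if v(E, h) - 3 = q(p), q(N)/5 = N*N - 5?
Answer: 39173/76 ≈ 515.43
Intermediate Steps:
q(N) = -25 + 5*N² (q(N) = 5*(N*N - 5) = 5*(N² - 5) = 5*(-5 + N²) = -25 + 5*N²)
v(E, h) = 58 (v(E, h) = 3 + (-25 + 5*4²) = 3 + (-25 + 5*16) = 3 + (-25 + 80) = 3 + 55 = 58)
H = -911/456 (H = -2 + 1/(2*(170 + 58)) = -2 + (½)/228 = -2 + (½)*(1/228) = -2 + 1/456 = -911/456 ≈ -1.9978)
H*(-182 - 76) = -911*(-182 - 76)/456 = -911/456*(-258) = 39173/76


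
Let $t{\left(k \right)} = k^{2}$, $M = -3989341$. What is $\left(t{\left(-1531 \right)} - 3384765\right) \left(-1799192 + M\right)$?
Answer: $6024728300532$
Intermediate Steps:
$\left(t{\left(-1531 \right)} - 3384765\right) \left(-1799192 + M\right) = \left(\left(-1531\right)^{2} - 3384765\right) \left(-1799192 - 3989341\right) = \left(2343961 - 3384765\right) \left(-5788533\right) = \left(-1040804\right) \left(-5788533\right) = 6024728300532$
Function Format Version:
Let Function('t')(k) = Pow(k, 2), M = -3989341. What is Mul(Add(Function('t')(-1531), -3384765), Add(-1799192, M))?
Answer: 6024728300532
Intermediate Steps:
Mul(Add(Function('t')(-1531), -3384765), Add(-1799192, M)) = Mul(Add(Pow(-1531, 2), -3384765), Add(-1799192, -3989341)) = Mul(Add(2343961, -3384765), -5788533) = Mul(-1040804, -5788533) = 6024728300532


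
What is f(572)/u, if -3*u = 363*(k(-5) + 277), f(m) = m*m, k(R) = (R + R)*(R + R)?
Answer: -208/29 ≈ -7.1724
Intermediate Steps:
k(R) = 4*R² (k(R) = (2*R)*(2*R) = 4*R²)
f(m) = m²
u = -45617 (u = -121*(4*(-5)² + 277) = -121*(4*25 + 277) = -121*(100 + 277) = -121*377 = -⅓*136851 = -45617)
f(572)/u = 572²/(-45617) = 327184*(-1/45617) = -208/29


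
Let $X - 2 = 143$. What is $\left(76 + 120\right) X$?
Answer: $28420$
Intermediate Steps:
$X = 145$ ($X = 2 + 143 = 145$)
$\left(76 + 120\right) X = \left(76 + 120\right) 145 = 196 \cdot 145 = 28420$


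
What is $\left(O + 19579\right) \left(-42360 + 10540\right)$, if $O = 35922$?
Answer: $-1766041820$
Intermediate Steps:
$\left(O + 19579\right) \left(-42360 + 10540\right) = \left(35922 + 19579\right) \left(-42360 + 10540\right) = 55501 \left(-31820\right) = -1766041820$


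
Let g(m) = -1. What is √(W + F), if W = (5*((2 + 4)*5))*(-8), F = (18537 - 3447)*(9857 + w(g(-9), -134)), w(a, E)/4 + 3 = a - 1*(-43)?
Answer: 9*√1865370 ≈ 12292.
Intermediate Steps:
w(a, E) = 160 + 4*a (w(a, E) = -12 + 4*(a - 1*(-43)) = -12 + 4*(a + 43) = -12 + 4*(43 + a) = -12 + (172 + 4*a) = 160 + 4*a)
F = 151096170 (F = (18537 - 3447)*(9857 + (160 + 4*(-1))) = 15090*(9857 + (160 - 4)) = 15090*(9857 + 156) = 15090*10013 = 151096170)
W = -1200 (W = (5*(6*5))*(-8) = (5*30)*(-8) = 150*(-8) = -1200)
√(W + F) = √(-1200 + 151096170) = √151094970 = 9*√1865370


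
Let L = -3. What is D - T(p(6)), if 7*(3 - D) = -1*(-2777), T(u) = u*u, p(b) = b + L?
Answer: -2819/7 ≈ -402.71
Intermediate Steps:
p(b) = -3 + b (p(b) = b - 3 = -3 + b)
T(u) = u²
D = -2756/7 (D = 3 - (-1)*(-2777)/7 = 3 - ⅐*2777 = 3 - 2777/7 = -2756/7 ≈ -393.71)
D - T(p(6)) = -2756/7 - (-3 + 6)² = -2756/7 - 1*3² = -2756/7 - 1*9 = -2756/7 - 9 = -2819/7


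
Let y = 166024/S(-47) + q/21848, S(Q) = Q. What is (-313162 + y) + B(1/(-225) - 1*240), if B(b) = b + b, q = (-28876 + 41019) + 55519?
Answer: -36640045228231/115521300 ≈ -3.1717e+5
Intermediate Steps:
q = 67662 (q = 12143 + 55519 = 67662)
y = -1812056119/513428 (y = 166024/(-47) + 67662/21848 = 166024*(-1/47) + 67662*(1/21848) = -166024/47 + 33831/10924 = -1812056119/513428 ≈ -3529.3)
B(b) = 2*b
(-313162 + y) + B(1/(-225) - 1*240) = (-313162 - 1812056119/513428) + 2*(1/(-225) - 1*240) = -162598195455/513428 + 2*(-1/225 - 240) = -162598195455/513428 + 2*(-54001/225) = -162598195455/513428 - 108002/225 = -36640045228231/115521300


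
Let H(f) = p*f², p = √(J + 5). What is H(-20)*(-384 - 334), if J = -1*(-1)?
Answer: -287200*√6 ≈ -7.0349e+5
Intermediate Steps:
J = 1
p = √6 (p = √(1 + 5) = √6 ≈ 2.4495)
H(f) = √6*f²
H(-20)*(-384 - 334) = (√6*(-20)²)*(-384 - 334) = (√6*400)*(-718) = (400*√6)*(-718) = -287200*√6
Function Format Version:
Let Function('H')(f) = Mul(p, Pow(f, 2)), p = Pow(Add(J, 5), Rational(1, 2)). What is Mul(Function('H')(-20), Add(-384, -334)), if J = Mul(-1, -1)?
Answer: Mul(-287200, Pow(6, Rational(1, 2))) ≈ -7.0349e+5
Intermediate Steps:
J = 1
p = Pow(6, Rational(1, 2)) (p = Pow(Add(1, 5), Rational(1, 2)) = Pow(6, Rational(1, 2)) ≈ 2.4495)
Function('H')(f) = Mul(Pow(6, Rational(1, 2)), Pow(f, 2))
Mul(Function('H')(-20), Add(-384, -334)) = Mul(Mul(Pow(6, Rational(1, 2)), Pow(-20, 2)), Add(-384, -334)) = Mul(Mul(Pow(6, Rational(1, 2)), 400), -718) = Mul(Mul(400, Pow(6, Rational(1, 2))), -718) = Mul(-287200, Pow(6, Rational(1, 2)))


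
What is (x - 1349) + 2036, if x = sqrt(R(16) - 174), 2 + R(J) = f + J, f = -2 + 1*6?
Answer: 687 + 2*I*sqrt(39) ≈ 687.0 + 12.49*I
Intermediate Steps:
f = 4 (f = -2 + 6 = 4)
R(J) = 2 + J (R(J) = -2 + (4 + J) = 2 + J)
x = 2*I*sqrt(39) (x = sqrt((2 + 16) - 174) = sqrt(18 - 174) = sqrt(-156) = 2*I*sqrt(39) ≈ 12.49*I)
(x - 1349) + 2036 = (2*I*sqrt(39) - 1349) + 2036 = (-1349 + 2*I*sqrt(39)) + 2036 = 687 + 2*I*sqrt(39)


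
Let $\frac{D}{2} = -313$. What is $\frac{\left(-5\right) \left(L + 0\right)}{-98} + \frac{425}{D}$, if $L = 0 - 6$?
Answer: $- \frac{30215}{30674} \approx -0.98504$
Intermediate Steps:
$L = -6$ ($L = 0 - 6 = -6$)
$D = -626$ ($D = 2 \left(-313\right) = -626$)
$\frac{\left(-5\right) \left(L + 0\right)}{-98} + \frac{425}{D} = \frac{\left(-5\right) \left(-6 + 0\right)}{-98} + \frac{425}{-626} = \left(-5\right) \left(-6\right) \left(- \frac{1}{98}\right) + 425 \left(- \frac{1}{626}\right) = 30 \left(- \frac{1}{98}\right) - \frac{425}{626} = - \frac{15}{49} - \frac{425}{626} = - \frac{30215}{30674}$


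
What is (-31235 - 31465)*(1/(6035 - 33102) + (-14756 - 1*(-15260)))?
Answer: -855338790900/27067 ≈ -3.1601e+7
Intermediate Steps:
(-31235 - 31465)*(1/(6035 - 33102) + (-14756 - 1*(-15260))) = -62700*(1/(-27067) + (-14756 + 15260)) = -62700*(-1/27067 + 504) = -62700*13641767/27067 = -855338790900/27067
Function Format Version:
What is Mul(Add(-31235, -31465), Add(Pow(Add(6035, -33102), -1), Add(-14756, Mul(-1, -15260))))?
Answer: Rational(-855338790900, 27067) ≈ -3.1601e+7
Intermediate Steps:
Mul(Add(-31235, -31465), Add(Pow(Add(6035, -33102), -1), Add(-14756, Mul(-1, -15260)))) = Mul(-62700, Add(Pow(-27067, -1), Add(-14756, 15260))) = Mul(-62700, Add(Rational(-1, 27067), 504)) = Mul(-62700, Rational(13641767, 27067)) = Rational(-855338790900, 27067)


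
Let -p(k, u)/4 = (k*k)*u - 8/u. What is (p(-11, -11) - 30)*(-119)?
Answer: -6926038/11 ≈ -6.2964e+5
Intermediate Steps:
p(k, u) = 32/u - 4*u*k² (p(k, u) = -4*((k*k)*u - 8/u) = -4*(k²*u - 8/u) = -4*(u*k² - 8/u) = -4*(-8/u + u*k²) = 32/u - 4*u*k²)
(p(-11, -11) - 30)*(-119) = ((32/(-11) - 4*(-11)*(-11)²) - 30)*(-119) = ((32*(-1/11) - 4*(-11)*121) - 30)*(-119) = ((-32/11 + 5324) - 30)*(-119) = (58532/11 - 30)*(-119) = (58202/11)*(-119) = -6926038/11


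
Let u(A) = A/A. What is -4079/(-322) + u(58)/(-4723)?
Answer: 19264795/1520806 ≈ 12.667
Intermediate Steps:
u(A) = 1
-4079/(-322) + u(58)/(-4723) = -4079/(-322) + 1/(-4723) = -4079*(-1/322) + 1*(-1/4723) = 4079/322 - 1/4723 = 19264795/1520806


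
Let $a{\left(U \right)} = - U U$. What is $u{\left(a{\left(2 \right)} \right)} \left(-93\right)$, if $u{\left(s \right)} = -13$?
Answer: $1209$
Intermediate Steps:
$a{\left(U \right)} = - U^{2}$
$u{\left(a{\left(2 \right)} \right)} \left(-93\right) = \left(-13\right) \left(-93\right) = 1209$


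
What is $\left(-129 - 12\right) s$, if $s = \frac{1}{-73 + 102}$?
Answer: $- \frac{141}{29} \approx -4.8621$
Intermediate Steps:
$s = \frac{1}{29} \approx 0.034483$
$\left(-129 - 12\right) s = \left(-129 - 12\right) \frac{1}{29} = \left(-141\right) \frac{1}{29} = - \frac{141}{29}$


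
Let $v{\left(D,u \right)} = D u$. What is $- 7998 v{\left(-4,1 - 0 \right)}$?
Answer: $31992$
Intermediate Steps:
$- 7998 v{\left(-4,1 - 0 \right)} = - 7998 \left(- 4 \left(1 - 0\right)\right) = - 7998 \left(- 4 \left(1 + 0\right)\right) = - 7998 \left(\left(-4\right) 1\right) = \left(-7998\right) \left(-4\right) = 31992$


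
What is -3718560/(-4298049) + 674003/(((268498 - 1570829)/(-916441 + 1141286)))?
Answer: -217116056686496285/1865827484073 ≈ -1.1636e+5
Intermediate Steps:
-3718560/(-4298049) + 674003/(((268498 - 1570829)/(-916441 + 1141286))) = -3718560*(-1/4298049) + 674003/((-1302331/224845)) = 1239520/1432683 + 674003/((-1302331*1/224845)) = 1239520/1432683 + 674003/(-1302331/224845) = 1239520/1432683 + 674003*(-224845/1302331) = 1239520/1432683 - 151546204535/1302331 = -217116056686496285/1865827484073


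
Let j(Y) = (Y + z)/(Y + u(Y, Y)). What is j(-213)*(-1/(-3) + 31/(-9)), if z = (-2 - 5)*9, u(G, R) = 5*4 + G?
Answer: -184/87 ≈ -2.1149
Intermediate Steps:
u(G, R) = 20 + G
z = -63 (z = -7*9 = -63)
j(Y) = (-63 + Y)/(20 + 2*Y) (j(Y) = (Y - 63)/(Y + (20 + Y)) = (-63 + Y)/(20 + 2*Y))
j(-213)*(-1/(-3) + 31/(-9)) = ((-63 - 213)/(2*(10 - 213)))*(-1/(-3) + 31/(-9)) = ((½)*(-276)/(-203))*(-1*(-⅓) + 31*(-⅑)) = ((½)*(-1/203)*(-276))*(⅓ - 31/9) = (138/203)*(-28/9) = -184/87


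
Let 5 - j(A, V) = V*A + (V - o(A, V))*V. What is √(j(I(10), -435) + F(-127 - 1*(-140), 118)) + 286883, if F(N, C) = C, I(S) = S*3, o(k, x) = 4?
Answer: 286883 + 8*I*√2778 ≈ 2.8688e+5 + 421.65*I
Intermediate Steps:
I(S) = 3*S
j(A, V) = 5 - A*V - V*(-4 + V) (j(A, V) = 5 - (V*A + (V - 1*4)*V) = 5 - (A*V + (V - 4)*V) = 5 - (A*V + (-4 + V)*V) = 5 - (A*V + V*(-4 + V)) = 5 + (-A*V - V*(-4 + V)) = 5 - A*V - V*(-4 + V))
√(j(I(10), -435) + F(-127 - 1*(-140), 118)) + 286883 = √((5 - 1*(-435)² + 4*(-435) - 1*3*10*(-435)) + 118) + 286883 = √((5 - 1*189225 - 1740 - 1*30*(-435)) + 118) + 286883 = √((5 - 189225 - 1740 + 13050) + 118) + 286883 = √(-177910 + 118) + 286883 = √(-177792) + 286883 = 8*I*√2778 + 286883 = 286883 + 8*I*√2778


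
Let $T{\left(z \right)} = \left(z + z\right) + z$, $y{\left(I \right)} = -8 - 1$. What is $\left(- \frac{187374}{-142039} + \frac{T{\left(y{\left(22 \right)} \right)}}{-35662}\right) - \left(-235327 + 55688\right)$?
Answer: $\frac{909949145677343}{5065394818} \approx 1.7964 \cdot 10^{5}$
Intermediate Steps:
$y{\left(I \right)} = -9$ ($y{\left(I \right)} = -8 - 1 = -9$)
$T{\left(z \right)} = 3 z$ ($T{\left(z \right)} = 2 z + z = 3 z$)
$\left(- \frac{187374}{-142039} + \frac{T{\left(y{\left(22 \right)} \right)}}{-35662}\right) - \left(-235327 + 55688\right) = \left(- \frac{187374}{-142039} + \frac{3 \left(-9\right)}{-35662}\right) - \left(-235327 + 55688\right) = \left(\left(-187374\right) \left(- \frac{1}{142039}\right) - - \frac{27}{35662}\right) - -179639 = \left(\frac{187374}{142039} + \frac{27}{35662}\right) + 179639 = \frac{6685966641}{5065394818} + 179639 = \frac{909949145677343}{5065394818}$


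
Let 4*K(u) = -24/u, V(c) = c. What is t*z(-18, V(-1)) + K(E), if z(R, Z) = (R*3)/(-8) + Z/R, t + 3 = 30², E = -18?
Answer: 73259/12 ≈ 6104.9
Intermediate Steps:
t = 897 (t = -3 + 30² = -3 + 900 = 897)
K(u) = -6/u (K(u) = (-24/u)/4 = -6/u)
z(R, Z) = -3*R/8 + Z/R (z(R, Z) = (3*R)*(-⅛) + Z/R = -3*R/8 + Z/R)
t*z(-18, V(-1)) + K(E) = 897*(-3/8*(-18) - 1/(-18)) - 6/(-18) = 897*(27/4 - 1*(-1/18)) - 6*(-1/18) = 897*(27/4 + 1/18) + ⅓ = 897*(245/36) + ⅓ = 73255/12 + ⅓ = 73259/12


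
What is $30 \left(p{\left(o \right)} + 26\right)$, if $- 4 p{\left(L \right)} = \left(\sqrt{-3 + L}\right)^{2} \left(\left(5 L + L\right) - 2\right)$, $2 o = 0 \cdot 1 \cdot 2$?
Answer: $735$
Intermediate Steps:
$o = 0$ ($o = \frac{0 \cdot 1 \cdot 2}{2} = \frac{0 \cdot 2}{2} = \frac{1}{2} \cdot 0 = 0$)
$p{\left(L \right)} = - \frac{\left(-3 + L\right) \left(-2 + 6 L\right)}{4}$ ($p{\left(L \right)} = - \frac{\left(\sqrt{-3 + L}\right)^{2} \left(\left(5 L + L\right) - 2\right)}{4} = - \frac{\left(-3 + L\right) \left(6 L - 2\right)}{4} = - \frac{\left(-3 + L\right) \left(-2 + 6 L\right)}{4}$)
$30 \left(p{\left(o \right)} + 26\right) = 30 \left(\left(- \frac{3}{2} + 5 \cdot 0 - \frac{3 \cdot 0^{2}}{2}\right) + 26\right) = 30 \left(\left(- \frac{3}{2} + 0 - 0\right) + 26\right) = 30 \left(\left(- \frac{3}{2} + 0 + 0\right) + 26\right) = 30 \left(- \frac{3}{2} + 26\right) = 30 \cdot \frac{49}{2} = 735$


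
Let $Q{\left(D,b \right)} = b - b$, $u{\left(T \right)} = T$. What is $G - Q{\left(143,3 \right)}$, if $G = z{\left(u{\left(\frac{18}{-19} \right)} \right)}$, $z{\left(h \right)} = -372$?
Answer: $-372$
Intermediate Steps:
$G = -372$
$Q{\left(D,b \right)} = 0$
$G - Q{\left(143,3 \right)} = -372 - 0 = -372 + 0 = -372$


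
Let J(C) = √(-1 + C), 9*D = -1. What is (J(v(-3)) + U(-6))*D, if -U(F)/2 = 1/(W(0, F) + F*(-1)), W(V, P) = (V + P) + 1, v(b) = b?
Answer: 2/9 - 2*I/9 ≈ 0.22222 - 0.22222*I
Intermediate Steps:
W(V, P) = 1 + P + V (W(V, P) = (P + V) + 1 = 1 + P + V)
D = -⅑ (D = (⅑)*(-1) = -⅑ ≈ -0.11111)
U(F) = -2 (U(F) = -2/((1 + F + 0) + F*(-1)) = -2/((1 + F) - F) = -2/1 = -2*1 = -2)
(J(v(-3)) + U(-6))*D = (√(-1 - 3) - 2)*(-⅑) = (√(-4) - 2)*(-⅑) = (2*I - 2)*(-⅑) = (-2 + 2*I)*(-⅑) = 2/9 - 2*I/9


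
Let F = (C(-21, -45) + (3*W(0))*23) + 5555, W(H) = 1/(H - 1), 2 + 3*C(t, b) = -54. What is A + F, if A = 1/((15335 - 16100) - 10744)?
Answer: 188770615/34527 ≈ 5467.3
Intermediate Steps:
C(t, b) = -56/3 (C(t, b) = -⅔ + (⅓)*(-54) = -⅔ - 18 = -56/3)
W(H) = 1/(-1 + H)
A = -1/11509 (A = 1/(-765 - 10744) = 1/(-11509) = -1/11509 ≈ -8.6889e-5)
F = 16402/3 (F = (-56/3 + (3/(-1 + 0))*23) + 5555 = (-56/3 + (3/(-1))*23) + 5555 = (-56/3 + (3*(-1))*23) + 5555 = (-56/3 - 3*23) + 5555 = (-56/3 - 69) + 5555 = -263/3 + 5555 = 16402/3 ≈ 5467.3)
A + F = -1/11509 + 16402/3 = 188770615/34527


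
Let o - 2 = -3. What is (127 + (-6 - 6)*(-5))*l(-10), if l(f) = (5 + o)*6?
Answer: 4488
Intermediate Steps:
o = -1 (o = 2 - 3 = -1)
l(f) = 24 (l(f) = (5 - 1)*6 = 4*6 = 24)
(127 + (-6 - 6)*(-5))*l(-10) = (127 + (-6 - 6)*(-5))*24 = (127 - 12*(-5))*24 = (127 + 60)*24 = 187*24 = 4488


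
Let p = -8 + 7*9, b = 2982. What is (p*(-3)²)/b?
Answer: 165/994 ≈ 0.16600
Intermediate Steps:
p = 55 (p = -8 + 63 = 55)
(p*(-3)²)/b = (55*(-3)²)/2982 = (55*9)*(1/2982) = 495*(1/2982) = 165/994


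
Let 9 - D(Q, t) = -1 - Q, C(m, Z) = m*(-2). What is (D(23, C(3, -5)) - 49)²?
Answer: 256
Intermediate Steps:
C(m, Z) = -2*m
D(Q, t) = 10 + Q (D(Q, t) = 9 - (-1 - Q) = 9 + (1 + Q) = 10 + Q)
(D(23, C(3, -5)) - 49)² = ((10 + 23) - 49)² = (33 - 49)² = (-16)² = 256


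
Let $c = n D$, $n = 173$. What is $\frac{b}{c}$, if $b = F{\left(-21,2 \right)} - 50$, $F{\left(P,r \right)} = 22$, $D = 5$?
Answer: $- \frac{28}{865} \approx -0.03237$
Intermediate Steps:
$b = -28$ ($b = 22 - 50 = -28$)
$c = 865$ ($c = 173 \cdot 5 = 865$)
$\frac{b}{c} = \frac{1}{865} \left(-28\right) = - \frac{28}{865}$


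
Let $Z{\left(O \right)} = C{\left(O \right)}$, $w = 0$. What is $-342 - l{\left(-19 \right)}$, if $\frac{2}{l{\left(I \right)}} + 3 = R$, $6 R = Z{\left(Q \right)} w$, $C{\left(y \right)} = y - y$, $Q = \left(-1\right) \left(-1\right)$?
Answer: $- \frac{1024}{3} \approx -341.33$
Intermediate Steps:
$Q = 1$
$C{\left(y \right)} = 0$
$Z{\left(O \right)} = 0$
$R = 0$ ($R = \frac{0 \cdot 0}{6} = \frac{1}{6} \cdot 0 = 0$)
$l{\left(I \right)} = - \frac{2}{3}$ ($l{\left(I \right)} = \frac{2}{-3 + 0} = \frac{2}{-3} = 2 \left(- \frac{1}{3}\right) = - \frac{2}{3}$)
$-342 - l{\left(-19 \right)} = -342 - - \frac{2}{3} = -342 + \frac{2}{3} = - \frac{1024}{3}$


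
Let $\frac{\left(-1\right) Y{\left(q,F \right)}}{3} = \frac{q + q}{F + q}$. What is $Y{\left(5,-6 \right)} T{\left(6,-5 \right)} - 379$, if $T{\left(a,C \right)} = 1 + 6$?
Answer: $-169$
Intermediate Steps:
$Y{\left(q,F \right)} = - \frac{6 q}{F + q}$ ($Y{\left(q,F \right)} = - 3 \frac{q + q}{F + q} = - 3 \frac{2 q}{F + q} = - \frac{6 q}{F + q}$)
$T{\left(a,C \right)} = 7$
$Y{\left(5,-6 \right)} T{\left(6,-5 \right)} - 379 = \left(-6\right) 5 \frac{1}{-6 + 5} \cdot 7 - 379 = \left(-6\right) 5 \frac{1}{-1} \cdot 7 - 379 = \left(-6\right) 5 \left(-1\right) 7 - 379 = 30 \cdot 7 - 379 = 210 - 379 = -169$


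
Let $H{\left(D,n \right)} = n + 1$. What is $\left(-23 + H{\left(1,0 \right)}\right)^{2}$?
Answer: $484$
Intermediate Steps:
$H{\left(D,n \right)} = 1 + n$
$\left(-23 + H{\left(1,0 \right)}\right)^{2} = \left(-23 + \left(1 + 0\right)\right)^{2} = \left(-23 + 1\right)^{2} = \left(-22\right)^{2} = 484$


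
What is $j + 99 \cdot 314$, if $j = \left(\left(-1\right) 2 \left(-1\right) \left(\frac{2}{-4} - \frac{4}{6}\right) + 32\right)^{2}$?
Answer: $\frac{287695}{9} \approx 31966.0$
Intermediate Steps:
$j = \frac{7921}{9}$ ($j = \left(\left(-2\right) \left(-1\right) \left(2 \left(- \frac{1}{4}\right) - \frac{2}{3}\right) + 32\right)^{2} = \left(2 \left(- \frac{1}{2} - \frac{2}{3}\right) + 32\right)^{2} = \left(2 \left(- \frac{7}{6}\right) + 32\right)^{2} = \left(- \frac{7}{3} + 32\right)^{2} = \left(\frac{89}{3}\right)^{2} = \frac{7921}{9} \approx 880.11$)
$j + 99 \cdot 314 = \frac{7921}{9} + 99 \cdot 314 = \frac{7921}{9} + 31086 = \frac{287695}{9}$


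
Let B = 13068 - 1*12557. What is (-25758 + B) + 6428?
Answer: -18819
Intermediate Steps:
B = 511 (B = 13068 - 12557 = 511)
(-25758 + B) + 6428 = (-25758 + 511) + 6428 = -25247 + 6428 = -18819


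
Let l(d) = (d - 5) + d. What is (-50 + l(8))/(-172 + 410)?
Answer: -39/238 ≈ -0.16387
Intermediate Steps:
l(d) = -5 + 2*d (l(d) = (-5 + d) + d = -5 + 2*d)
(-50 + l(8))/(-172 + 410) = (-50 + (-5 + 2*8))/(-172 + 410) = (-50 + (-5 + 16))/238 = (-50 + 11)*(1/238) = -39*1/238 = -39/238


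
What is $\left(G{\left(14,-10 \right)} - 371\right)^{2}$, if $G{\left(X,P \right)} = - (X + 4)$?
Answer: $151321$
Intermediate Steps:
$G{\left(X,P \right)} = -4 - X$ ($G{\left(X,P \right)} = - (4 + X) = -4 - X$)
$\left(G{\left(14,-10 \right)} - 371\right)^{2} = \left(\left(-4 - 14\right) - 371\right)^{2} = \left(-18 - 371\right)^{2} = \left(-389\right)^{2} = 151321$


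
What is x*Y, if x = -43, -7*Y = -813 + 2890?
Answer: 89311/7 ≈ 12759.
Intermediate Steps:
Y = -2077/7 (Y = -(-813 + 2890)/7 = -1/7*2077 = -2077/7 ≈ -296.71)
x*Y = -43*(-2077/7) = 89311/7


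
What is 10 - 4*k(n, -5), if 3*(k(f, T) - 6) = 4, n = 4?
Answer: -58/3 ≈ -19.333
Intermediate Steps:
k(f, T) = 22/3 (k(f, T) = 6 + (⅓)*4 = 6 + 4/3 = 22/3)
10 - 4*k(n, -5) = 10 - 4*22/3 = 10 - 88/3 = -58/3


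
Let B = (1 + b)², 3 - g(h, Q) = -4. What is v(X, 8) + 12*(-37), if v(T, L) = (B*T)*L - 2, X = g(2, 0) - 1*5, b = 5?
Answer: 130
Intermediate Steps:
g(h, Q) = 7 (g(h, Q) = 3 - 1*(-4) = 3 + 4 = 7)
X = 2 (X = 7 - 1*5 = 7 - 5 = 2)
B = 36 (B = (1 + 5)² = 6² = 36)
v(T, L) = -2 + 36*L*T (v(T, L) = (36*T)*L - 2 = 36*L*T - 2 = -2 + 36*L*T)
v(X, 8) + 12*(-37) = (-2 + 36*8*2) + 12*(-37) = (-2 + 576) - 444 = 574 - 444 = 130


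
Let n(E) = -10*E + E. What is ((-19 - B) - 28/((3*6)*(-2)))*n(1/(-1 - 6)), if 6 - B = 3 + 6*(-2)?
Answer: -299/7 ≈ -42.714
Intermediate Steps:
B = 15 (B = 6 - (3 + 6*(-2)) = 6 - (3 - 12) = 6 - 1*(-9) = 6 + 9 = 15)
n(E) = -9*E
((-19 - B) - 28/((3*6)*(-2)))*n(1/(-1 - 6)) = ((-19 - 1*15) - 28/((3*6)*(-2)))*(-9/(-1 - 6)) = ((-19 - 15) - 28/(18*(-2)))*(-9/(-7)) = (-34 - 28/(-36))*(-9*(-⅐)) = (-34 - 28*(-1/36))*(9/7) = (-34 + 7/9)*(9/7) = -299/9*9/7 = -299/7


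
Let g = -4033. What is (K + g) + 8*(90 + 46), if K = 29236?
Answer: 26291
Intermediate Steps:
(K + g) + 8*(90 + 46) = (29236 - 4033) + 8*(90 + 46) = 25203 + 8*136 = 25203 + 1088 = 26291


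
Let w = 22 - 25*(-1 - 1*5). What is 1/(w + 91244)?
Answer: 1/91416 ≈ 1.0939e-5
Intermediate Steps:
w = 172 (w = 22 - 25*(-1 - 5) = 22 - 25*(-6) = 22 + 150 = 172)
1/(w + 91244) = 1/(172 + 91244) = 1/91416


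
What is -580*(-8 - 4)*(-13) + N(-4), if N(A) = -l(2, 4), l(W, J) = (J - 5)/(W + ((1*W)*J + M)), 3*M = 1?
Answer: -2804877/31 ≈ -90480.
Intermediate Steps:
M = ⅓ (M = (⅓)*1 = ⅓ ≈ 0.33333)
l(W, J) = (-5 + J)/(⅓ + W + J*W) (l(W, J) = (J - 5)/(W + ((1*W)*J + ⅓)) = (-5 + J)/(W + (W*J + ⅓)) = (-5 + J)/(W + (J*W + ⅓)) = (-5 + J)/(W + (⅓ + J*W)) = (-5 + J)/(⅓ + W + J*W))
N(A) = 3/31 (N(A) = -3*(-5 + 4)/(1 + 3*2 + 3*4*2) = -3*(-1)/(1 + 6 + 24) = -3*(-1)/31 = -1*(-3/31) = 3/31)
-580*(-8 - 4)*(-13) + N(-4) = -580*(-8 - 4)*(-13) + 3/31 = -(-6960)*(-13) + 3/31 = -580*156 + 3/31 = -90480 + 3/31 = -2804877/31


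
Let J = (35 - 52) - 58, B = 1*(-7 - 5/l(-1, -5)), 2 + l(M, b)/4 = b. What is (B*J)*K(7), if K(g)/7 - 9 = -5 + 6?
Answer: 71625/2 ≈ 35813.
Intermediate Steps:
l(M, b) = -8 + 4*b
K(g) = 70 (K(g) = 63 + 7*(-5 + 6) = 63 + 7*1 = 63 + 7 = 70)
B = -191/28 (B = 1*(-7 - 5/(-8 + 4*(-5))) = 1*(-7 - 5/(-8 - 20)) = 1*(-7 - 5/(-28)) = 1*(-7 - 5*(-1/28)) = 1*(-7 + 5/28) = 1*(-191/28) = -191/28 ≈ -6.8214)
J = -75 (J = -17 - 58 = -75)
(B*J)*K(7) = -191/28*(-75)*70 = (14325/28)*70 = 71625/2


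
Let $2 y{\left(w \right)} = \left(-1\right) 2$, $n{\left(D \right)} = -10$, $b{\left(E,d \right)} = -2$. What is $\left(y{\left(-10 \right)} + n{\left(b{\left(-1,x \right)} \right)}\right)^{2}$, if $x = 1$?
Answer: $121$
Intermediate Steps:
$y{\left(w \right)} = -1$ ($y{\left(w \right)} = \frac{\left(-1\right) 2}{2} = \frac{1}{2} \left(-2\right) = -1$)
$\left(y{\left(-10 \right)} + n{\left(b{\left(-1,x \right)} \right)}\right)^{2} = \left(-1 - 10\right)^{2} = \left(-11\right)^{2} = 121$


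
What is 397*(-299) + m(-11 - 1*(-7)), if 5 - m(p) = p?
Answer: -118694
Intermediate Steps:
m(p) = 5 - p
397*(-299) + m(-11 - 1*(-7)) = 397*(-299) + (5 - (-11 - 1*(-7))) = -118703 + (5 - (-11 + 7)) = -118703 + (5 - 1*(-4)) = -118703 + (5 + 4) = -118703 + 9 = -118694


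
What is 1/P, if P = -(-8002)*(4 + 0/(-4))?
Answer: 1/32008 ≈ 3.1242e-5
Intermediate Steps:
P = 32008 (P = -(-8002)*(4 + 0*(-1/4)) = -(-8002)*(4 + 0) = -(-8002)*4 = -8002*(-4) = 32008)
1/P = 1/32008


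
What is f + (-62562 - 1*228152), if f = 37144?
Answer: -253570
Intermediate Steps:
f + (-62562 - 1*228152) = 37144 + (-62562 - 1*228152) = 37144 + (-62562 - 228152) = 37144 - 290714 = -253570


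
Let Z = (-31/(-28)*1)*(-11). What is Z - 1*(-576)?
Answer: 15787/28 ≈ 563.82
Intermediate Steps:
Z = -341/28 (Z = (-31*(-1/28)*1)*(-11) = ((31/28)*1)*(-11) = (31/28)*(-11) = -341/28 ≈ -12.179)
Z - 1*(-576) = -341/28 - 1*(-576) = -341/28 + 576 = 15787/28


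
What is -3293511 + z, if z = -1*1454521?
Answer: -4748032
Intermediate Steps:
z = -1454521
-3293511 + z = -3293511 - 1454521 = -4748032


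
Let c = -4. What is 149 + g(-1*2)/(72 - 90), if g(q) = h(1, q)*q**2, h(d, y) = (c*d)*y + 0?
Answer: 1325/9 ≈ 147.22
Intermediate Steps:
h(d, y) = -4*d*y (h(d, y) = (-4*d)*y + 0 = -4*d*y + 0 = -4*d*y)
g(q) = -4*q**3 (g(q) = (-4*1*q)*q**2 = (-4*q)*q**2 = -4*q**3)
149 + g(-1*2)/(72 - 90) = 149 + (-4*(-1*2)**3)/(72 - 90) = 149 + (-4*(-2)**3)/(-18) = 149 - (-2)*(-8)/9 = 149 - 1/18*32 = 149 - 16/9 = 1325/9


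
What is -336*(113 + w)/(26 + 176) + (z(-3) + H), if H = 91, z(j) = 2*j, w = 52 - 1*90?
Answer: -4015/101 ≈ -39.752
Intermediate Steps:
w = -38 (w = 52 - 90 = -38)
-336*(113 + w)/(26 + 176) + (z(-3) + H) = -336*(113 - 38)/(26 + 176) + (2*(-3) + 91) = -25200/202 + (-6 + 91) = -25200/202 + 85 = -336*75/202 + 85 = -12600/101 + 85 = -4015/101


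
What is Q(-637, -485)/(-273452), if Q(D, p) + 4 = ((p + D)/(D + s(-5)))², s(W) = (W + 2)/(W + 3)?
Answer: 356557/110436393083 ≈ 3.2286e-6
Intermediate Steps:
s(W) = (2 + W)/(3 + W)
Q(D, p) = -4 + (D + p)²/(3/2 + D)² (Q(D, p) = -4 + ((p + D)/(D + (2 - 5)/(3 - 5)))² = -4 + ((D + p)/(D - 3/(-2)))² = -4 + ((D + p)/(D - ½*(-3)))² = -4 + ((D + p)/(D + 3/2))² = -4 + ((D + p)/(3/2 + D))² = -4 + (D + p)²/(3/2 + D)²)
Q(-637, -485)/(-273452) = (-4 + 4*(-637 - 485)²/(3 + 2*(-637))²)/(-273452) = (-4 + 4*(-1122)²/(3 - 1274)²)*(-1/273452) = (-4 + 4*1258884/(-1271)²)*(-1/273452) = (-4 + 4*(1/1615441)*1258884)*(-1/273452) = (-4 + 5035536/1615441)*(-1/273452) = -1426228/1615441*(-1/273452) = 356557/110436393083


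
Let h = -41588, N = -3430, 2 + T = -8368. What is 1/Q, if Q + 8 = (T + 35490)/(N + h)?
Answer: -7503/64544 ≈ -0.11625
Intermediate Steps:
T = -8370 (T = -2 - 8368 = -8370)
Q = -64544/7503 (Q = -8 + (-8370 + 35490)/(-3430 - 41588) = -8 + 27120/(-45018) = -8 + 27120*(-1/45018) = -8 - 4520/7503 = -64544/7503 ≈ -8.6024)
1/Q = 1/(-64544/7503) = -7503/64544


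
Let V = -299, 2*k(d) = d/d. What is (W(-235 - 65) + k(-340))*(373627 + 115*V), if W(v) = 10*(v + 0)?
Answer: -1017556379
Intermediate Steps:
k(d) = ½ (k(d) = (d/d)/2 = (½)*1 = ½)
W(v) = 10*v
(W(-235 - 65) + k(-340))*(373627 + 115*V) = (10*(-235 - 65) + ½)*(373627 + 115*(-299)) = (10*(-300) + ½)*(373627 - 34385) = (-3000 + ½)*339242 = -5999/2*339242 = -1017556379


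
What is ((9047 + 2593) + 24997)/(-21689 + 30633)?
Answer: 36637/8944 ≈ 4.0963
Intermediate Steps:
((9047 + 2593) + 24997)/(-21689 + 30633) = (11640 + 24997)/8944 = 36637*(1/8944) = 36637/8944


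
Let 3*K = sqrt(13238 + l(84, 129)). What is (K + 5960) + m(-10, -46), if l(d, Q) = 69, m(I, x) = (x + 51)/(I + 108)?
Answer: 584085/98 + sqrt(13307)/3 ≈ 5998.5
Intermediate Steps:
m(I, x) = (51 + x)/(108 + I)
K = sqrt(13307)/3 (K = sqrt(13238 + 69)/3 = sqrt(13307)/3 ≈ 38.452)
(K + 5960) + m(-10, -46) = (sqrt(13307)/3 + 5960) + (51 - 46)/(108 - 10) = (5960 + sqrt(13307)/3) + 5/98 = 584085/98 + sqrt(13307)/3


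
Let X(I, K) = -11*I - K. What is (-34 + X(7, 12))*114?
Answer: -14022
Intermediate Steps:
X(I, K) = -K - 11*I
(-34 + X(7, 12))*114 = (-34 + (-1*12 - 11*7))*114 = (-34 + (-12 - 77))*114 = (-34 - 89)*114 = -123*114 = -14022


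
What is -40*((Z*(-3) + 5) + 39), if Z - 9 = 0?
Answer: -680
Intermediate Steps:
Z = 9 (Z = 9 + 0 = 9)
-40*((Z*(-3) + 5) + 39) = -40*((9*(-3) + 5) + 39) = -40*((-27 + 5) + 39) = -40*(-22 + 39) = -40*17 = -680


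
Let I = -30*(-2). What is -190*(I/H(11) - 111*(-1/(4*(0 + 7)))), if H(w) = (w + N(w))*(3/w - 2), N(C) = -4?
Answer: 2655/14 ≈ 189.64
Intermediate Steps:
H(w) = (-4 + w)*(-2 + 3/w) (H(w) = (w - 4)*(3/w - 2) = (-4 + w)*(-2 + 3/w))
I = 60
-190*(I/H(11) - 111*(-1/(4*(0 + 7)))) = -190*(60/(11 - 12/11 - 2*11) - 111*(-1/(4*(0 + 7)))) = -190*(60/(11 - 12*1/11 - 22) - 111/(7*(-4))) = -190*(60/(11 - 12/11 - 22) - 111/(-28)) = -190*(60/(-133/11) - 111*(-1/28)) = -190*(60*(-11/133) + 111/28) = -190*(-660/133 + 111/28) = -190*(-531/532) = 2655/14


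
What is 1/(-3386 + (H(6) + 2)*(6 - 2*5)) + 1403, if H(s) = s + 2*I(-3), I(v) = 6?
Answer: 4862797/3466 ≈ 1403.0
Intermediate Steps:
H(s) = 12 + s (H(s) = s + 2*6 = s + 12 = 12 + s)
1/(-3386 + (H(6) + 2)*(6 - 2*5)) + 1403 = 1/(-3386 + ((12 + 6) + 2)*(6 - 2*5)) + 1403 = 1/(-3386 + (18 + 2)*(6 - 10)) + 1403 = 1/(-3386 + 20*(-4)) + 1403 = 1/(-3386 - 80) + 1403 = 1/(-3466) + 1403 = -1/3466 + 1403 = 4862797/3466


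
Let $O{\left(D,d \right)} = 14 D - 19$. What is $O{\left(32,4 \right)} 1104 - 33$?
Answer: $473583$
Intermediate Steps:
$O{\left(D,d \right)} = -19 + 14 D$
$O{\left(32,4 \right)} 1104 - 33 = \left(-19 + 14 \cdot 32\right) 1104 - 33 = \left(-19 + 448\right) 1104 - 33 = 429 \cdot 1104 - 33 = 473616 - 33 = 473583$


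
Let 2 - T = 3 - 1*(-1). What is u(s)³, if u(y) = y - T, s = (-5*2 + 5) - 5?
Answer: -512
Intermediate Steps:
s = -10 (s = (-10 + 5) - 5 = -5 - 5 = -10)
T = -2 (T = 2 - (3 - 1*(-1)) = 2 - (3 + 1) = 2 - 1*4 = 2 - 4 = -2)
u(y) = 2 + y (u(y) = y - 1*(-2) = y + 2 = 2 + y)
u(s)³ = (2 - 10)³ = (-8)³ = -512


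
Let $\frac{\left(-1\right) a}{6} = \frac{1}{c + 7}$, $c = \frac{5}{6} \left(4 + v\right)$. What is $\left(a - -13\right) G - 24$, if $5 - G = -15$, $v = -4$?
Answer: $\frac{1532}{7} \approx 218.86$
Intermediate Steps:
$c = 0$ ($c = \frac{5}{6} \left(4 - 4\right) = 5 \cdot \frac{1}{6} \cdot 0 = \frac{5}{6} \cdot 0 = 0$)
$G = 20$ ($G = 5 - -15 = 5 + 15 = 20$)
$a = - \frac{6}{7}$ ($a = - \frac{6}{0 + 7} = - \frac{6}{7} \approx -0.85714$)
$\left(a - -13\right) G - 24 = \left(- \frac{6}{7} - -13\right) 20 - 24 = \left(- \frac{6}{7} + 13\right) 20 - 24 = \frac{85}{7} \cdot 20 - 24 = \frac{1700}{7} - 24 = \frac{1532}{7}$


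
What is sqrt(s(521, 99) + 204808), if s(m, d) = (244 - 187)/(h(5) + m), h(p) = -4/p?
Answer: sqrt(532705893)/51 ≈ 452.56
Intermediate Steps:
s(m, d) = 57/(-4/5 + m) (s(m, d) = (244 - 187)/(-4/5 + m) = 57/(-4*1/5 + m) = 57/(-4/5 + m))
sqrt(s(521, 99) + 204808) = sqrt(285/(-4 + 5*521) + 204808) = sqrt(285/(-4 + 2605) + 204808) = sqrt(285/2601 + 204808) = sqrt(285*(1/2601) + 204808) = sqrt(95/867 + 204808) = sqrt(177568631/867) = sqrt(532705893)/51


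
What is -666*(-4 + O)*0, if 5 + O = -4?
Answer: 0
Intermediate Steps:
O = -9 (O = -5 - 4 = -9)
-666*(-4 + O)*0 = -666*(-4 - 9)*0 = -(-8658)*0 = -666*0 = 0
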